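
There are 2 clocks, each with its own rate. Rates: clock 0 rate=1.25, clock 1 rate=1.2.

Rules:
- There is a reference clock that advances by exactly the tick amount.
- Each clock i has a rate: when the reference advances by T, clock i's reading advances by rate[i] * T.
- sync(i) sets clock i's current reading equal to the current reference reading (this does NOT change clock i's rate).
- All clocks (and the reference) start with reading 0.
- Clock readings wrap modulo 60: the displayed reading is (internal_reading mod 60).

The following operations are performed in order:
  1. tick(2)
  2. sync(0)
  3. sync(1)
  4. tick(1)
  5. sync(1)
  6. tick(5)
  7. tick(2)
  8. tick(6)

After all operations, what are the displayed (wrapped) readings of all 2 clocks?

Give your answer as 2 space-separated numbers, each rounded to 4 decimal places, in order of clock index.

After op 1 tick(2): ref=2.0000 raw=[2.5000 2.4000]
After op 2 sync(0): ref=2.0000 raw=[2.0000 2.4000]
After op 3 sync(1): ref=2.0000 raw=[2.0000 2.0000]
After op 4 tick(1): ref=3.0000 raw=[3.2500 3.2000]
After op 5 sync(1): ref=3.0000 raw=[3.2500 3.0000]
After op 6 tick(5): ref=8.0000 raw=[9.5000 9.0000]
After op 7 tick(2): ref=10.0000 raw=[12.0000 11.4000]
After op 8 tick(6): ref=16.0000 raw=[19.5000 18.6000]
Wrap final raw readings (mod 60): 19.5000 mod 60 = 19.5000; 18.6000 mod 60 = 18.6000

Answer: 19.5000 18.6000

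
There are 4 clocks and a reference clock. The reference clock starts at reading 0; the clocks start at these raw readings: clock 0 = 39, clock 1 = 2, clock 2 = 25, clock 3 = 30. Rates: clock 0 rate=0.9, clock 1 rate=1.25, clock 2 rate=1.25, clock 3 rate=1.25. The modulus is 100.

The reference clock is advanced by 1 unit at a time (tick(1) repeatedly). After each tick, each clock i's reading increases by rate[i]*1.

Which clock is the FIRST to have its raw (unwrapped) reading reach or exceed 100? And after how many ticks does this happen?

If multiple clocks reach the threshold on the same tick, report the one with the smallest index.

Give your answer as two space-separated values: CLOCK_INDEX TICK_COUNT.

clock 0: start=39, rate=0.9, needs 100-39 = 61; ticks = ceil(61/0.9) = ceil(67.7778) = 68; reading at tick 68 = 39 + 0.9*68 = 100.2000
clock 1: start=2, rate=1.25, needs 100-2 = 98; ticks = ceil(98/1.25) = ceil(78.4000) = 79; reading at tick 79 = 2 + 1.25*79 = 100.7500
clock 2: start=25, rate=1.25, needs 100-25 = 75; ticks = ceil(75/1.25) = ceil(60.0000) = 60; reading at tick 60 = 25 + 1.25*60 = 100.0000
clock 3: start=30, rate=1.25, needs 100-30 = 70; ticks = ceil(70/1.25) = ceil(56.0000) = 56; reading at tick 56 = 30 + 1.25*56 = 100.0000
Minimum tick count = 56; winners = [3]; smallest index = 3

Answer: 3 56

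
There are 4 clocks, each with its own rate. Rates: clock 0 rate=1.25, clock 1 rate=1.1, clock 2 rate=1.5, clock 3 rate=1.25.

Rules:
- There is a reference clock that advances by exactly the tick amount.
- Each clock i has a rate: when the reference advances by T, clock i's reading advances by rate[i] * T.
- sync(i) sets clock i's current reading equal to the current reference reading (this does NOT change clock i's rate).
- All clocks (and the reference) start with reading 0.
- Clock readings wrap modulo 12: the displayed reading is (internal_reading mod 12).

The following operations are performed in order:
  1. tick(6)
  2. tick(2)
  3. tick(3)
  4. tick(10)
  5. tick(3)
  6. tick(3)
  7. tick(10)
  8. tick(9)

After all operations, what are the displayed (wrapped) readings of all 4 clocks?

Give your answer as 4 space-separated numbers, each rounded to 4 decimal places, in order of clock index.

Answer: 9.5000 2.6000 9.0000 9.5000

Derivation:
After op 1 tick(6): ref=6.0000 raw=[7.5000 6.6000 9.0000 7.5000]
After op 2 tick(2): ref=8.0000 raw=[10.0000 8.8000 12.0000 10.0000]
After op 3 tick(3): ref=11.0000 raw=[13.7500 12.1000 16.5000 13.7500]
After op 4 tick(10): ref=21.0000 raw=[26.2500 23.1000 31.5000 26.2500]
After op 5 tick(3): ref=24.0000 raw=[30.0000 26.4000 36.0000 30.0000]
After op 6 tick(3): ref=27.0000 raw=[33.7500 29.7000 40.5000 33.7500]
After op 7 tick(10): ref=37.0000 raw=[46.2500 40.7000 55.5000 46.2500]
After op 8 tick(9): ref=46.0000 raw=[57.5000 50.6000 69.0000 57.5000]
Wrap final raw readings (mod 12): 57.5000 mod 12 = 9.5000; 50.6000 mod 12 = 2.6000; 69.0000 mod 12 = 9.0000; 57.5000 mod 12 = 9.5000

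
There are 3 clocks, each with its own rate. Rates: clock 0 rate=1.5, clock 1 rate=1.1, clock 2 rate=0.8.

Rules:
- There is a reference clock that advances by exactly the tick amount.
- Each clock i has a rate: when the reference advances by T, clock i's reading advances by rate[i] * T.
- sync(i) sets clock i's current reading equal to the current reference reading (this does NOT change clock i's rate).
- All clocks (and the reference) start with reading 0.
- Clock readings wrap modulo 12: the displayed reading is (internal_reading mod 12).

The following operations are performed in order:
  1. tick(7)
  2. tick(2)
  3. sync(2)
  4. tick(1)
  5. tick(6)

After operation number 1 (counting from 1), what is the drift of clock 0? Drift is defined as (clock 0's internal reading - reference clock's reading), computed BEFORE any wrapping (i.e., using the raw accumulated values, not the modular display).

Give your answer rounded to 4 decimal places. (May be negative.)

After op 1 tick(7): ref=7.0000 raw=[10.5000 7.7000 5.6000]
Drift of clock 0 after op 1: 10.5000 - 7.0000 = 3.5000

Answer: 3.5000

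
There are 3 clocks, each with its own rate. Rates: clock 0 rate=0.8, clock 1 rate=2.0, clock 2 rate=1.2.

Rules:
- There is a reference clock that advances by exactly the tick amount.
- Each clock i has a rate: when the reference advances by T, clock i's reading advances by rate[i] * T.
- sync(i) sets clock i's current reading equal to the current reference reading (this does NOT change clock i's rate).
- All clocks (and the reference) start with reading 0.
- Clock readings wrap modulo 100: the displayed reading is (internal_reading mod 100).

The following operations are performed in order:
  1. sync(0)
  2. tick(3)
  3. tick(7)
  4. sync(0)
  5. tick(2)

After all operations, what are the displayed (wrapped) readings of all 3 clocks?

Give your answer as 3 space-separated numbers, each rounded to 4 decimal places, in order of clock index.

Answer: 11.6000 24.0000 14.4000

Derivation:
After op 1 sync(0): ref=0.0000 raw=[0.0000 0.0000 0.0000]
After op 2 tick(3): ref=3.0000 raw=[2.4000 6.0000 3.6000]
After op 3 tick(7): ref=10.0000 raw=[8.0000 20.0000 12.0000]
After op 4 sync(0): ref=10.0000 raw=[10.0000 20.0000 12.0000]
After op 5 tick(2): ref=12.0000 raw=[11.6000 24.0000 14.4000]
Wrap final raw readings (mod 100): 11.6000 mod 100 = 11.6000; 24.0000 mod 100 = 24.0000; 14.4000 mod 100 = 14.4000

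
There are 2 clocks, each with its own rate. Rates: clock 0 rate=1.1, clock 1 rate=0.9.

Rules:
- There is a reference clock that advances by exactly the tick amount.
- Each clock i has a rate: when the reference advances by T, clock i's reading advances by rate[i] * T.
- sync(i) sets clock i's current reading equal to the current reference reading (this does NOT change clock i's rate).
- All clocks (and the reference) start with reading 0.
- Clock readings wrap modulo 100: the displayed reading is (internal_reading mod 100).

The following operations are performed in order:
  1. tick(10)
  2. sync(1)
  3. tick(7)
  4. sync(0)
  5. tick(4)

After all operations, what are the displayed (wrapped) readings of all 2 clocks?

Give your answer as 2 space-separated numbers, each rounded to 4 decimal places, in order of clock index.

Answer: 21.4000 19.9000

Derivation:
After op 1 tick(10): ref=10.0000 raw=[11.0000 9.0000]
After op 2 sync(1): ref=10.0000 raw=[11.0000 10.0000]
After op 3 tick(7): ref=17.0000 raw=[18.7000 16.3000]
After op 4 sync(0): ref=17.0000 raw=[17.0000 16.3000]
After op 5 tick(4): ref=21.0000 raw=[21.4000 19.9000]
Wrap final raw readings (mod 100): 21.4000 mod 100 = 21.4000; 19.9000 mod 100 = 19.9000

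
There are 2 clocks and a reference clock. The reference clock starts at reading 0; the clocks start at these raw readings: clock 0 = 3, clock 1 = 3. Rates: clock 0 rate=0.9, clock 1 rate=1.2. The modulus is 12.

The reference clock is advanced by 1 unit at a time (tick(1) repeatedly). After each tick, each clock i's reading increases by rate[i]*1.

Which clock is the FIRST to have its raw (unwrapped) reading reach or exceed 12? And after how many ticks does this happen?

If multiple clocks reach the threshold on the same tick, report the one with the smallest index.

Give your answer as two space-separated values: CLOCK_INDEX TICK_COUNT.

Answer: 1 8

Derivation:
clock 0: start=3, rate=0.9, needs 12-3 = 9; ticks = ceil(9/0.9) = ceil(10.0000) = 10; reading at tick 10 = 3 + 0.9*10 = 12.0000
clock 1: start=3, rate=1.2, needs 12-3 = 9; ticks = ceil(9/1.2) = ceil(7.5000) = 8; reading at tick 8 = 3 + 1.2*8 = 12.6000
Minimum tick count = 8; winners = [1]; smallest index = 1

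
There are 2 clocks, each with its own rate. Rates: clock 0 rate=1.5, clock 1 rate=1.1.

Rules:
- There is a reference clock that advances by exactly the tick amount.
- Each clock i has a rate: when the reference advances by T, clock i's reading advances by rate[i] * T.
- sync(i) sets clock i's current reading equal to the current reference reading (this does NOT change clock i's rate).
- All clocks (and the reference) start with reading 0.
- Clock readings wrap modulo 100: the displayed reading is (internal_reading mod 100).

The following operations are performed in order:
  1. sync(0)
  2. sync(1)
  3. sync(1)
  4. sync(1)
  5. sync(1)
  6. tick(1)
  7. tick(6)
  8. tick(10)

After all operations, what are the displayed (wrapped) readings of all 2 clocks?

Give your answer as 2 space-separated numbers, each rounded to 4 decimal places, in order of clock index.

After op 1 sync(0): ref=0.0000 raw=[0.0000 0.0000]
After op 2 sync(1): ref=0.0000 raw=[0.0000 0.0000]
After op 3 sync(1): ref=0.0000 raw=[0.0000 0.0000]
After op 4 sync(1): ref=0.0000 raw=[0.0000 0.0000]
After op 5 sync(1): ref=0.0000 raw=[0.0000 0.0000]
After op 6 tick(1): ref=1.0000 raw=[1.5000 1.1000]
After op 7 tick(6): ref=7.0000 raw=[10.5000 7.7000]
After op 8 tick(10): ref=17.0000 raw=[25.5000 18.7000]
Wrap final raw readings (mod 100): 25.5000 mod 100 = 25.5000; 18.7000 mod 100 = 18.7000

Answer: 25.5000 18.7000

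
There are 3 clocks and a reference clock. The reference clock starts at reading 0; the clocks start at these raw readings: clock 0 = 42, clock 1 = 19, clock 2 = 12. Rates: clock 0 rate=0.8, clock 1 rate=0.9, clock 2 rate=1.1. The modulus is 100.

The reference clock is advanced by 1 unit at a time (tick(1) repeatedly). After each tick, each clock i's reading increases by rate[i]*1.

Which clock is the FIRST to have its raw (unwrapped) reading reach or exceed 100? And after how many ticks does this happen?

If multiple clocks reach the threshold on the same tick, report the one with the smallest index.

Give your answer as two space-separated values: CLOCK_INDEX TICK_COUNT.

clock 0: start=42, rate=0.8, needs 100-42 = 58; ticks = ceil(58/0.8) = ceil(72.5000) = 73; reading at tick 73 = 42 + 0.8*73 = 100.4000
clock 1: start=19, rate=0.9, needs 100-19 = 81; ticks = ceil(81/0.9) = ceil(90.0000) = 90; reading at tick 90 = 19 + 0.9*90 = 100.0000
clock 2: start=12, rate=1.1, needs 100-12 = 88; ticks = ceil(88/1.1) = ceil(80.0000) = 80; reading at tick 80 = 12 + 1.1*80 = 100.0000
Minimum tick count = 73; winners = [0]; smallest index = 0

Answer: 0 73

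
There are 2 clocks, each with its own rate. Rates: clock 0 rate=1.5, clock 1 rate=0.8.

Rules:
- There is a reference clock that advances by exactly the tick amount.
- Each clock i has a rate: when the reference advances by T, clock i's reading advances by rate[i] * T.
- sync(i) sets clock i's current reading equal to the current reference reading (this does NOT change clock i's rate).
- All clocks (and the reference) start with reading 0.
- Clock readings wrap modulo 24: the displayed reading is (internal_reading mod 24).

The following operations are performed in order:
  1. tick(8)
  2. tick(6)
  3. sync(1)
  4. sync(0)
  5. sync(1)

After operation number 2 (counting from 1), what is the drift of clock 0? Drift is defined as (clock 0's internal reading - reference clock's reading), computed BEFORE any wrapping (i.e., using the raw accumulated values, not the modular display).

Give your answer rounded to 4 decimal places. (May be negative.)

Answer: 7.0000

Derivation:
After op 1 tick(8): ref=8.0000 raw=[12.0000 6.4000]
After op 2 tick(6): ref=14.0000 raw=[21.0000 11.2000]
Drift of clock 0 after op 2: 21.0000 - 14.0000 = 7.0000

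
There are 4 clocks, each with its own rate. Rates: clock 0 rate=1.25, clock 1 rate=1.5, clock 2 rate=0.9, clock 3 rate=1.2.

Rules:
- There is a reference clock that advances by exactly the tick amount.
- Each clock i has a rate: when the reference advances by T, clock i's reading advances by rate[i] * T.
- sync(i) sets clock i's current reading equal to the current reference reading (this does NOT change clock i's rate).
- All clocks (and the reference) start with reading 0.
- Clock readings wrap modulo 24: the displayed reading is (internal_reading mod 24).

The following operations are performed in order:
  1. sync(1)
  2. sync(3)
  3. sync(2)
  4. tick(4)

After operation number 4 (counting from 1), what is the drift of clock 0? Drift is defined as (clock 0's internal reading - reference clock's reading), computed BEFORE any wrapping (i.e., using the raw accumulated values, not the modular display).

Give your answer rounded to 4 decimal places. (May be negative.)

After op 1 sync(1): ref=0.0000 raw=[0.0000 0.0000 0.0000 0.0000]
After op 2 sync(3): ref=0.0000 raw=[0.0000 0.0000 0.0000 0.0000]
After op 3 sync(2): ref=0.0000 raw=[0.0000 0.0000 0.0000 0.0000]
After op 4 tick(4): ref=4.0000 raw=[5.0000 6.0000 3.6000 4.8000]
Drift of clock 0 after op 4: 5.0000 - 4.0000 = 1.0000

Answer: 1.0000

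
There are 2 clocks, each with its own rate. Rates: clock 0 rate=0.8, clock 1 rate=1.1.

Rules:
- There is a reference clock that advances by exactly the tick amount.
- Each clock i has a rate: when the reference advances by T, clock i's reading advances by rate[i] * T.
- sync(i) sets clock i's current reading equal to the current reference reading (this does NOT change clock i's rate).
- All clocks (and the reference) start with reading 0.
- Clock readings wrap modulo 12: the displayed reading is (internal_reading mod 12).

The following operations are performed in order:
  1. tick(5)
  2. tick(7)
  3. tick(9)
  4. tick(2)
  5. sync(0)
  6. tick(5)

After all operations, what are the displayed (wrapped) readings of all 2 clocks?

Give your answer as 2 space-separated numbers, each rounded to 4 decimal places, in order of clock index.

Answer: 3.0000 6.8000

Derivation:
After op 1 tick(5): ref=5.0000 raw=[4.0000 5.5000]
After op 2 tick(7): ref=12.0000 raw=[9.6000 13.2000]
After op 3 tick(9): ref=21.0000 raw=[16.8000 23.1000]
After op 4 tick(2): ref=23.0000 raw=[18.4000 25.3000]
After op 5 sync(0): ref=23.0000 raw=[23.0000 25.3000]
After op 6 tick(5): ref=28.0000 raw=[27.0000 30.8000]
Wrap final raw readings (mod 12): 27.0000 mod 12 = 3.0000; 30.8000 mod 12 = 6.8000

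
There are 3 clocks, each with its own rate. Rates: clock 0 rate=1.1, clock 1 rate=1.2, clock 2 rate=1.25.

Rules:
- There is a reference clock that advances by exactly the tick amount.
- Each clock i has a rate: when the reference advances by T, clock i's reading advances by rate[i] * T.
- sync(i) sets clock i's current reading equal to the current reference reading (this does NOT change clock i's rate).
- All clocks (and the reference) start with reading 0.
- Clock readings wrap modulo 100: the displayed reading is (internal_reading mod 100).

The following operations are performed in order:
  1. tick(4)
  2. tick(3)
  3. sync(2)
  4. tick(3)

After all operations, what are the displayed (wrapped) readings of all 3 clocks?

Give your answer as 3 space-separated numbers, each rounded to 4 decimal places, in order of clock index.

Answer: 11.0000 12.0000 10.7500

Derivation:
After op 1 tick(4): ref=4.0000 raw=[4.4000 4.8000 5.0000]
After op 2 tick(3): ref=7.0000 raw=[7.7000 8.4000 8.7500]
After op 3 sync(2): ref=7.0000 raw=[7.7000 8.4000 7.0000]
After op 4 tick(3): ref=10.0000 raw=[11.0000 12.0000 10.7500]
Wrap final raw readings (mod 100): 11.0000 mod 100 = 11.0000; 12.0000 mod 100 = 12.0000; 10.7500 mod 100 = 10.7500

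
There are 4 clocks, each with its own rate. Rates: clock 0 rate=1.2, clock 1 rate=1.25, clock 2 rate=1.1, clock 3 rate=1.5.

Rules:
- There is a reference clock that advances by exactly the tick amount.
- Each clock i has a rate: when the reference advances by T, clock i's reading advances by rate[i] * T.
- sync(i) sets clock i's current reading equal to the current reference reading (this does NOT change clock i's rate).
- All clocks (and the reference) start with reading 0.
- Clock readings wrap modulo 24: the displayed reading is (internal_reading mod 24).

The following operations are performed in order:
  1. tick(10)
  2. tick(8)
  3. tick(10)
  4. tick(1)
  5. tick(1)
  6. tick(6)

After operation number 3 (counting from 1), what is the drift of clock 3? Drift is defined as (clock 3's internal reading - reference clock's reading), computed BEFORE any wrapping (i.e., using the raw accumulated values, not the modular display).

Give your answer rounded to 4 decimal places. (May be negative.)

After op 1 tick(10): ref=10.0000 raw=[12.0000 12.5000 11.0000 15.0000]
After op 2 tick(8): ref=18.0000 raw=[21.6000 22.5000 19.8000 27.0000]
After op 3 tick(10): ref=28.0000 raw=[33.6000 35.0000 30.8000 42.0000]
Drift of clock 3 after op 3: 42.0000 - 28.0000 = 14.0000

Answer: 14.0000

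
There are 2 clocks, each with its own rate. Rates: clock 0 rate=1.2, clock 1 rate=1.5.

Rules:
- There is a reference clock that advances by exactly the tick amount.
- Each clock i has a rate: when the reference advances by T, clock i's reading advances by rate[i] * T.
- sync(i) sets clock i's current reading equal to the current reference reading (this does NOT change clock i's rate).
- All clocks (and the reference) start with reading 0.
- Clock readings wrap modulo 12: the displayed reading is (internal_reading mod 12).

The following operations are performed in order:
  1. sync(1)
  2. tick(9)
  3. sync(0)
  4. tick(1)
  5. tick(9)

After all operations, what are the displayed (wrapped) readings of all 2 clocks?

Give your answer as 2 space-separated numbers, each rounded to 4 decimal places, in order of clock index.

After op 1 sync(1): ref=0.0000 raw=[0.0000 0.0000]
After op 2 tick(9): ref=9.0000 raw=[10.8000 13.5000]
After op 3 sync(0): ref=9.0000 raw=[9.0000 13.5000]
After op 4 tick(1): ref=10.0000 raw=[10.2000 15.0000]
After op 5 tick(9): ref=19.0000 raw=[21.0000 28.5000]
Wrap final raw readings (mod 12): 21.0000 mod 12 = 9.0000; 28.5000 mod 12 = 4.5000

Answer: 9.0000 4.5000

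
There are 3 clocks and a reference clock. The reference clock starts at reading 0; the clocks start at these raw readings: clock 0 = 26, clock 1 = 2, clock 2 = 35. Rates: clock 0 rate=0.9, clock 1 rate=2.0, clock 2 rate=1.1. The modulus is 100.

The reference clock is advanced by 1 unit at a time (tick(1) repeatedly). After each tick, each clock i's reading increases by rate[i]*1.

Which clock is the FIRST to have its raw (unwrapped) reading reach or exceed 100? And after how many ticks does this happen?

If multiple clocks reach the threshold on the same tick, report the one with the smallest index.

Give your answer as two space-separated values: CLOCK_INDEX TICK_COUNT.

clock 0: start=26, rate=0.9, needs 100-26 = 74; ticks = ceil(74/0.9) = ceil(82.2222) = 83; reading at tick 83 = 26 + 0.9*83 = 100.7000
clock 1: start=2, rate=2.0, needs 100-2 = 98; ticks = ceil(98/2.0) = ceil(49.0000) = 49; reading at tick 49 = 2 + 2.0*49 = 100.0000
clock 2: start=35, rate=1.1, needs 100-35 = 65; ticks = ceil(65/1.1) = ceil(59.0909) = 60; reading at tick 60 = 35 + 1.1*60 = 101.0000
Minimum tick count = 49; winners = [1]; smallest index = 1

Answer: 1 49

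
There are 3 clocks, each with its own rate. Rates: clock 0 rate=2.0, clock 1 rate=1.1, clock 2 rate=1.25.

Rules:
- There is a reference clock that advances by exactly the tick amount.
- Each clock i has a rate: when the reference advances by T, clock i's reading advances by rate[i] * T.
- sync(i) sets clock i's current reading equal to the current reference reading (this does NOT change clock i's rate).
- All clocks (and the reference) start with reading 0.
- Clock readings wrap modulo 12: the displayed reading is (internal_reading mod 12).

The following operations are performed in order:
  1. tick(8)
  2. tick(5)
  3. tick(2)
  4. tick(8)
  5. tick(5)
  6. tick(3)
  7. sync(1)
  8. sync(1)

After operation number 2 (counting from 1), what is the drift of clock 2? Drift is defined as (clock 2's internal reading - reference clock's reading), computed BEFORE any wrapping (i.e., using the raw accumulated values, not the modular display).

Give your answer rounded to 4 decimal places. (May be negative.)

After op 1 tick(8): ref=8.0000 raw=[16.0000 8.8000 10.0000]
After op 2 tick(5): ref=13.0000 raw=[26.0000 14.3000 16.2500]
Drift of clock 2 after op 2: 16.2500 - 13.0000 = 3.2500

Answer: 3.2500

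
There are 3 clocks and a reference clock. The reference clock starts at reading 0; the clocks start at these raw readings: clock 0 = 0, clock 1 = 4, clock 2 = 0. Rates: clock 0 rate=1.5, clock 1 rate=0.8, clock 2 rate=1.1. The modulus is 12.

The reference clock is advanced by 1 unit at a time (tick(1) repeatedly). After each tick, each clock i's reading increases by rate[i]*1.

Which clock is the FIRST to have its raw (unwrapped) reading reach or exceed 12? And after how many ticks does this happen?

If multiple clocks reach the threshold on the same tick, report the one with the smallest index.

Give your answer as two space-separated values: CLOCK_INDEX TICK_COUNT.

clock 0: start=0, rate=1.5, needs 12-0 = 12; ticks = ceil(12/1.5) = ceil(8.0000) = 8; reading at tick 8 = 0 + 1.5*8 = 12.0000
clock 1: start=4, rate=0.8, needs 12-4 = 8; ticks = ceil(8/0.8) = ceil(10.0000) = 10; reading at tick 10 = 4 + 0.8*10 = 12.0000
clock 2: start=0, rate=1.1, needs 12-0 = 12; ticks = ceil(12/1.1) = ceil(10.9091) = 11; reading at tick 11 = 0 + 1.1*11 = 12.1000
Minimum tick count = 8; winners = [0]; smallest index = 0

Answer: 0 8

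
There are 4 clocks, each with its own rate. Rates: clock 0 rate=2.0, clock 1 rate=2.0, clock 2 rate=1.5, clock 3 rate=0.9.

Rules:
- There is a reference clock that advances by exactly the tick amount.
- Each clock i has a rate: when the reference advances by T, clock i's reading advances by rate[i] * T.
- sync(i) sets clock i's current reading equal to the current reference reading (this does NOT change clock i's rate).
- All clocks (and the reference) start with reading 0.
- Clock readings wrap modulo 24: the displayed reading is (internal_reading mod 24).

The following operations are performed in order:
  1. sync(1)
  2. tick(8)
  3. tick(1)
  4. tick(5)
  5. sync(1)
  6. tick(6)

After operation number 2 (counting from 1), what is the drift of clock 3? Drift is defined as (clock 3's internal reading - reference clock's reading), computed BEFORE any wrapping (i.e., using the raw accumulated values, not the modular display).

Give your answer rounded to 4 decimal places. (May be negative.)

After op 1 sync(1): ref=0.0000 raw=[0.0000 0.0000 0.0000 0.0000]
After op 2 tick(8): ref=8.0000 raw=[16.0000 16.0000 12.0000 7.2000]
Drift of clock 3 after op 2: 7.2000 - 8.0000 = -0.8000

Answer: -0.8000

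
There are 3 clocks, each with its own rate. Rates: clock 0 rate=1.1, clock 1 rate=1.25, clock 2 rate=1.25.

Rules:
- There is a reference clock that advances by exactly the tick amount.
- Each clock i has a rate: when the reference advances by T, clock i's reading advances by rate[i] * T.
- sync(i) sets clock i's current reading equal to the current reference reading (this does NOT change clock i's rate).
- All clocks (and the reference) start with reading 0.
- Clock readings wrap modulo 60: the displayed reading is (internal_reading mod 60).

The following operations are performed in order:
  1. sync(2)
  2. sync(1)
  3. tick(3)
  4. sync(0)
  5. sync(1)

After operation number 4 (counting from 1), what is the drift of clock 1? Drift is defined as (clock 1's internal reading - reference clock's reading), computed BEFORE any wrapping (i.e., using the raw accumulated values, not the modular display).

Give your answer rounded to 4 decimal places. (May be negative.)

After op 1 sync(2): ref=0.0000 raw=[0.0000 0.0000 0.0000]
After op 2 sync(1): ref=0.0000 raw=[0.0000 0.0000 0.0000]
After op 3 tick(3): ref=3.0000 raw=[3.3000 3.7500 3.7500]
After op 4 sync(0): ref=3.0000 raw=[3.0000 3.7500 3.7500]
Drift of clock 1 after op 4: 3.7500 - 3.0000 = 0.7500

Answer: 0.7500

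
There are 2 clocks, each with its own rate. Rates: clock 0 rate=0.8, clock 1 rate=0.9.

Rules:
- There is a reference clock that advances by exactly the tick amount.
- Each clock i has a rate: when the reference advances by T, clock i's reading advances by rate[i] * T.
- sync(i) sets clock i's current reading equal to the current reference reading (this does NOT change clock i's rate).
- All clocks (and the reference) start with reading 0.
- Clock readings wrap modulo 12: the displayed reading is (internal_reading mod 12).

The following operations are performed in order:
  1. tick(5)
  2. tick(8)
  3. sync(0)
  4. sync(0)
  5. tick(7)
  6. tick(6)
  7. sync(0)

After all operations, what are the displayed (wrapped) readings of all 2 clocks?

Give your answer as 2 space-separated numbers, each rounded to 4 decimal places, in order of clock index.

Answer: 2.0000 11.4000

Derivation:
After op 1 tick(5): ref=5.0000 raw=[4.0000 4.5000]
After op 2 tick(8): ref=13.0000 raw=[10.4000 11.7000]
After op 3 sync(0): ref=13.0000 raw=[13.0000 11.7000]
After op 4 sync(0): ref=13.0000 raw=[13.0000 11.7000]
After op 5 tick(7): ref=20.0000 raw=[18.6000 18.0000]
After op 6 tick(6): ref=26.0000 raw=[23.4000 23.4000]
After op 7 sync(0): ref=26.0000 raw=[26.0000 23.4000]
Wrap final raw readings (mod 12): 26.0000 mod 12 = 2.0000; 23.4000 mod 12 = 11.4000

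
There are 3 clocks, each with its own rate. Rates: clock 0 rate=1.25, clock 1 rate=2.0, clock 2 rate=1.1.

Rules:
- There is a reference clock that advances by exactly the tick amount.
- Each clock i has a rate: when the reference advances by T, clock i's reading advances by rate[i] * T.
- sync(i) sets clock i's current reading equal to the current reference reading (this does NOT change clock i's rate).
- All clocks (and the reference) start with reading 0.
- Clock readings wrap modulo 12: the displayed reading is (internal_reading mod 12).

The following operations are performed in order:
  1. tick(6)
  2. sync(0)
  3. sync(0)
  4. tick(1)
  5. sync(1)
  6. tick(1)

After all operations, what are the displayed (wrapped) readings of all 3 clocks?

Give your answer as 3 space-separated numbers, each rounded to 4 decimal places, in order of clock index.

After op 1 tick(6): ref=6.0000 raw=[7.5000 12.0000 6.6000]
After op 2 sync(0): ref=6.0000 raw=[6.0000 12.0000 6.6000]
After op 3 sync(0): ref=6.0000 raw=[6.0000 12.0000 6.6000]
After op 4 tick(1): ref=7.0000 raw=[7.2500 14.0000 7.7000]
After op 5 sync(1): ref=7.0000 raw=[7.2500 7.0000 7.7000]
After op 6 tick(1): ref=8.0000 raw=[8.5000 9.0000 8.8000]
Wrap final raw readings (mod 12): 8.5000 mod 12 = 8.5000; 9.0000 mod 12 = 9.0000; 8.8000 mod 12 = 8.8000

Answer: 8.5000 9.0000 8.8000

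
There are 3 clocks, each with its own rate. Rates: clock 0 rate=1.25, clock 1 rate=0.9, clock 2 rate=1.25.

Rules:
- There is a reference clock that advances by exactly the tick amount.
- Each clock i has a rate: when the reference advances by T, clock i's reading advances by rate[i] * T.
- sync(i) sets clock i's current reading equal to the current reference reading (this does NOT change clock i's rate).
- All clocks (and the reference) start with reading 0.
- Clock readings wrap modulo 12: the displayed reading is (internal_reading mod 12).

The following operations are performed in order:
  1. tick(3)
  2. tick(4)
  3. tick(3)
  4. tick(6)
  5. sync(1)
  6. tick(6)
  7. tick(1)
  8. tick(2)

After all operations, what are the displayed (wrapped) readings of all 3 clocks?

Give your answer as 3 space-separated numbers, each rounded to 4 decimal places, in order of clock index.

After op 1 tick(3): ref=3.0000 raw=[3.7500 2.7000 3.7500]
After op 2 tick(4): ref=7.0000 raw=[8.7500 6.3000 8.7500]
After op 3 tick(3): ref=10.0000 raw=[12.5000 9.0000 12.5000]
After op 4 tick(6): ref=16.0000 raw=[20.0000 14.4000 20.0000]
After op 5 sync(1): ref=16.0000 raw=[20.0000 16.0000 20.0000]
After op 6 tick(6): ref=22.0000 raw=[27.5000 21.4000 27.5000]
After op 7 tick(1): ref=23.0000 raw=[28.7500 22.3000 28.7500]
After op 8 tick(2): ref=25.0000 raw=[31.2500 24.1000 31.2500]
Wrap final raw readings (mod 12): 31.2500 mod 12 = 7.2500; 24.1000 mod 12 = 0.1000; 31.2500 mod 12 = 7.2500

Answer: 7.2500 0.1000 7.2500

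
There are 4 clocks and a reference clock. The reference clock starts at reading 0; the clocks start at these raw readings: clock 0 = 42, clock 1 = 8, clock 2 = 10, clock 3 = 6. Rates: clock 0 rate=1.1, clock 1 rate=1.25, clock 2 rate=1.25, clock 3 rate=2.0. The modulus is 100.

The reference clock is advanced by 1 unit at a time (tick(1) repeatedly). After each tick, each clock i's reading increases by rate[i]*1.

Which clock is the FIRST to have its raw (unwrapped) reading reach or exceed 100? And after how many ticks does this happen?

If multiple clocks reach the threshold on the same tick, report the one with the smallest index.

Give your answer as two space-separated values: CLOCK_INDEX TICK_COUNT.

clock 0: start=42, rate=1.1, needs 100-42 = 58; ticks = ceil(58/1.1) = ceil(52.7273) = 53; reading at tick 53 = 42 + 1.1*53 = 100.3000
clock 1: start=8, rate=1.25, needs 100-8 = 92; ticks = ceil(92/1.25) = ceil(73.6000) = 74; reading at tick 74 = 8 + 1.25*74 = 100.5000
clock 2: start=10, rate=1.25, needs 100-10 = 90; ticks = ceil(90/1.25) = ceil(72.0000) = 72; reading at tick 72 = 10 + 1.25*72 = 100.0000
clock 3: start=6, rate=2.0, needs 100-6 = 94; ticks = ceil(94/2.0) = ceil(47.0000) = 47; reading at tick 47 = 6 + 2.0*47 = 100.0000
Minimum tick count = 47; winners = [3]; smallest index = 3

Answer: 3 47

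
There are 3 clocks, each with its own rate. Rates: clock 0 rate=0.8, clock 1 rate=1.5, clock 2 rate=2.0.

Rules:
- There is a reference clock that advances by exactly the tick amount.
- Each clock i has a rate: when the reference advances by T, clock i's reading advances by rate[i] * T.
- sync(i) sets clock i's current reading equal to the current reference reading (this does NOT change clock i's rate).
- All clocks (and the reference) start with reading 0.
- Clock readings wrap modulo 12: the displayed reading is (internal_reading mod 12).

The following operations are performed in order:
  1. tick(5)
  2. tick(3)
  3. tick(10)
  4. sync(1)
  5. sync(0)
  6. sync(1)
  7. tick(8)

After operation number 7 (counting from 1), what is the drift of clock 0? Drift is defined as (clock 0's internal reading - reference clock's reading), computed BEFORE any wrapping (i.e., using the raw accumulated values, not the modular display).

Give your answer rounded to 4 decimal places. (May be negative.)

After op 1 tick(5): ref=5.0000 raw=[4.0000 7.5000 10.0000]
After op 2 tick(3): ref=8.0000 raw=[6.4000 12.0000 16.0000]
After op 3 tick(10): ref=18.0000 raw=[14.4000 27.0000 36.0000]
After op 4 sync(1): ref=18.0000 raw=[14.4000 18.0000 36.0000]
After op 5 sync(0): ref=18.0000 raw=[18.0000 18.0000 36.0000]
After op 6 sync(1): ref=18.0000 raw=[18.0000 18.0000 36.0000]
After op 7 tick(8): ref=26.0000 raw=[24.4000 30.0000 52.0000]
Drift of clock 0 after op 7: 24.4000 - 26.0000 = -1.6000

Answer: -1.6000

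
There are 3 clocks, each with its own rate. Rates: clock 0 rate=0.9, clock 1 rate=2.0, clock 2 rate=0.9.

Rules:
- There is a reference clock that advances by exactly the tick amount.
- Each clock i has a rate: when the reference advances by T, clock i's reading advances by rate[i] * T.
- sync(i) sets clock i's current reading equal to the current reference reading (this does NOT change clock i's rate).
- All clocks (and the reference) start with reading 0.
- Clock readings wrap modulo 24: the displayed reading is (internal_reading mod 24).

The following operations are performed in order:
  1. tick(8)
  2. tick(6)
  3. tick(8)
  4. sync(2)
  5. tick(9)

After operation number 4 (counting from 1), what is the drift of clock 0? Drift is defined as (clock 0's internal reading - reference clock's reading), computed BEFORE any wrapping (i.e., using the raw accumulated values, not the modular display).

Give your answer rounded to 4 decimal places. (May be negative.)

Answer: -2.2000

Derivation:
After op 1 tick(8): ref=8.0000 raw=[7.2000 16.0000 7.2000]
After op 2 tick(6): ref=14.0000 raw=[12.6000 28.0000 12.6000]
After op 3 tick(8): ref=22.0000 raw=[19.8000 44.0000 19.8000]
After op 4 sync(2): ref=22.0000 raw=[19.8000 44.0000 22.0000]
Drift of clock 0 after op 4: 19.8000 - 22.0000 = -2.2000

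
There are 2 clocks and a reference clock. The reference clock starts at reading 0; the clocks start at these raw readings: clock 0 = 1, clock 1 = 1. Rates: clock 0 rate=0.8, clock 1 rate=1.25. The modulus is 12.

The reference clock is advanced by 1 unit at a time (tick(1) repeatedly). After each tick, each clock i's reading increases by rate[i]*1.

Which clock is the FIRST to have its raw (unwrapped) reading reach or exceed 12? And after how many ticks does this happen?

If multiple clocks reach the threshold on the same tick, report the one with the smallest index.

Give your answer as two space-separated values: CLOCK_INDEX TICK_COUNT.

clock 0: start=1, rate=0.8, needs 12-1 = 11; ticks = ceil(11/0.8) = ceil(13.7500) = 14; reading at tick 14 = 1 + 0.8*14 = 12.2000
clock 1: start=1, rate=1.25, needs 12-1 = 11; ticks = ceil(11/1.25) = ceil(8.8000) = 9; reading at tick 9 = 1 + 1.25*9 = 12.2500
Minimum tick count = 9; winners = [1]; smallest index = 1

Answer: 1 9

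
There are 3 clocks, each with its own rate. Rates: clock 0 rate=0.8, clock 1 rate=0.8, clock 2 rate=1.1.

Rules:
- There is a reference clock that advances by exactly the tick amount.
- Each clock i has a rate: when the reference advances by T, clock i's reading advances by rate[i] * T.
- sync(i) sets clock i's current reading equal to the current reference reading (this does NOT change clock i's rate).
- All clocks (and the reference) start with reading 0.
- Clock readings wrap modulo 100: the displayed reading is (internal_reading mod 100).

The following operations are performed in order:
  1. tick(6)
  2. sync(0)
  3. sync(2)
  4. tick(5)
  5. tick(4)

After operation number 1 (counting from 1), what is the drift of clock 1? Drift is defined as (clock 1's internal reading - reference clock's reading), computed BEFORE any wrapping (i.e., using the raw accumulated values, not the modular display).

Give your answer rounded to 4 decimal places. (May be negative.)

Answer: -1.2000

Derivation:
After op 1 tick(6): ref=6.0000 raw=[4.8000 4.8000 6.6000]
Drift of clock 1 after op 1: 4.8000 - 6.0000 = -1.2000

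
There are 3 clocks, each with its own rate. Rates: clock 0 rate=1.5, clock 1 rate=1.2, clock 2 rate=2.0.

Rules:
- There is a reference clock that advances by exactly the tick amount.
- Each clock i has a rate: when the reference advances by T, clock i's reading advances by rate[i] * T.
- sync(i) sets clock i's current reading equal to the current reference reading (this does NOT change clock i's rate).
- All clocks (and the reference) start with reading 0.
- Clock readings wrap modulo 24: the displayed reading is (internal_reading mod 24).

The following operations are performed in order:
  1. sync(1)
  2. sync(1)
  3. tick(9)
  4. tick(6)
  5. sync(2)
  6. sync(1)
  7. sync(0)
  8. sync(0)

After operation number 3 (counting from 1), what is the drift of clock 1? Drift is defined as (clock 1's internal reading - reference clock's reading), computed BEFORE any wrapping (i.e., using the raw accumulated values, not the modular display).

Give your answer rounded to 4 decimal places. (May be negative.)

Answer: 1.8000

Derivation:
After op 1 sync(1): ref=0.0000 raw=[0.0000 0.0000 0.0000]
After op 2 sync(1): ref=0.0000 raw=[0.0000 0.0000 0.0000]
After op 3 tick(9): ref=9.0000 raw=[13.5000 10.8000 18.0000]
Drift of clock 1 after op 3: 10.8000 - 9.0000 = 1.8000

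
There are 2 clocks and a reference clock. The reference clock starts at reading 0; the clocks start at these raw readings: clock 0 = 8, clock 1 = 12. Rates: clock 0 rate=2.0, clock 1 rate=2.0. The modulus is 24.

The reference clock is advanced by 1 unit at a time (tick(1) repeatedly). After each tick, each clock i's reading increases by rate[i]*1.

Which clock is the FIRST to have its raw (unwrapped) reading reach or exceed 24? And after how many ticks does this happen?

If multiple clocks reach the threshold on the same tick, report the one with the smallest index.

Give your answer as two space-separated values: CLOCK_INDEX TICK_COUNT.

clock 0: start=8, rate=2.0, needs 24-8 = 16; ticks = ceil(16/2.0) = ceil(8.0000) = 8; reading at tick 8 = 8 + 2.0*8 = 24.0000
clock 1: start=12, rate=2.0, needs 24-12 = 12; ticks = ceil(12/2.0) = ceil(6.0000) = 6; reading at tick 6 = 12 + 2.0*6 = 24.0000
Minimum tick count = 6; winners = [1]; smallest index = 1

Answer: 1 6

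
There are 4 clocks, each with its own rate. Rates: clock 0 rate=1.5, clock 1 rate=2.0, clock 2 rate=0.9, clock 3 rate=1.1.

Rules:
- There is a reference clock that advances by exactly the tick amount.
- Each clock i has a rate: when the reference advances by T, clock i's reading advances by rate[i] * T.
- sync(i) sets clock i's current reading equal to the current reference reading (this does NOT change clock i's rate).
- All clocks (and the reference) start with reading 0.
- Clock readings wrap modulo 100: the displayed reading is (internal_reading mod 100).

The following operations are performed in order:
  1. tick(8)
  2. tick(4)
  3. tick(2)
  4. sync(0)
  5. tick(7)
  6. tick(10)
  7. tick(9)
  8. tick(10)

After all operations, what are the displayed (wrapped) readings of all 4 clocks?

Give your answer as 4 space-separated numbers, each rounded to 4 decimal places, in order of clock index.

After op 1 tick(8): ref=8.0000 raw=[12.0000 16.0000 7.2000 8.8000]
After op 2 tick(4): ref=12.0000 raw=[18.0000 24.0000 10.8000 13.2000]
After op 3 tick(2): ref=14.0000 raw=[21.0000 28.0000 12.6000 15.4000]
After op 4 sync(0): ref=14.0000 raw=[14.0000 28.0000 12.6000 15.4000]
After op 5 tick(7): ref=21.0000 raw=[24.5000 42.0000 18.9000 23.1000]
After op 6 tick(10): ref=31.0000 raw=[39.5000 62.0000 27.9000 34.1000]
After op 7 tick(9): ref=40.0000 raw=[53.0000 80.0000 36.0000 44.0000]
After op 8 tick(10): ref=50.0000 raw=[68.0000 100.0000 45.0000 55.0000]
Wrap final raw readings (mod 100): 68.0000 mod 100 = 68.0000; 100.0000 mod 100 = 0.0000; 45.0000 mod 100 = 45.0000; 55.0000 mod 100 = 55.0000

Answer: 68.0000 0.0000 45.0000 55.0000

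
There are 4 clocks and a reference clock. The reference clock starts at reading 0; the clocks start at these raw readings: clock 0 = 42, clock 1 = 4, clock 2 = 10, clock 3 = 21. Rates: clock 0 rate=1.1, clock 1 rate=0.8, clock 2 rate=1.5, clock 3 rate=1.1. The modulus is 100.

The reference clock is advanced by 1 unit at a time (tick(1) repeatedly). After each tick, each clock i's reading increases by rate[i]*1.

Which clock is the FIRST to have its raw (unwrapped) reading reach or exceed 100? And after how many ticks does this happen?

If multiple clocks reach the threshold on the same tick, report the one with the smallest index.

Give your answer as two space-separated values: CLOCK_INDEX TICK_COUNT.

Answer: 0 53

Derivation:
clock 0: start=42, rate=1.1, needs 100-42 = 58; ticks = ceil(58/1.1) = ceil(52.7273) = 53; reading at tick 53 = 42 + 1.1*53 = 100.3000
clock 1: start=4, rate=0.8, needs 100-4 = 96; ticks = ceil(96/0.8) = ceil(120.0000) = 120; reading at tick 120 = 4 + 0.8*120 = 100.0000
clock 2: start=10, rate=1.5, needs 100-10 = 90; ticks = ceil(90/1.5) = ceil(60.0000) = 60; reading at tick 60 = 10 + 1.5*60 = 100.0000
clock 3: start=21, rate=1.1, needs 100-21 = 79; ticks = ceil(79/1.1) = ceil(71.8182) = 72; reading at tick 72 = 21 + 1.1*72 = 100.2000
Minimum tick count = 53; winners = [0]; smallest index = 0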